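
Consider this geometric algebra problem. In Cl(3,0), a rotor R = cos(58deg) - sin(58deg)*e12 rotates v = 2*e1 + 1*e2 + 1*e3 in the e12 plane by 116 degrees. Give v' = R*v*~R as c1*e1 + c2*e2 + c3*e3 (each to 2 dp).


Rotor R = cos(58deg) - sin(58deg)*e12
Rotation angle theta = 2 * 58 = 116 degrees in the e12 plane (e1 -> e2).
The component perpendicular to the plane (e3) is invariant: v'_3 = v3 = 1.00
cos(116deg) = -0.4384, sin(116deg) = 0.8988
v'_1 = v1*cos(theta) - v2*sin(theta) = 2*(-0.4384) - 1*0.8988 = -1.78
v'_2 = v1*sin(theta) + v2*cos(theta) = 2*0.8988 + 1*(-0.4384) = 1.36
v' = -1.78*e1 + 1.36*e2 + 1.00*e3


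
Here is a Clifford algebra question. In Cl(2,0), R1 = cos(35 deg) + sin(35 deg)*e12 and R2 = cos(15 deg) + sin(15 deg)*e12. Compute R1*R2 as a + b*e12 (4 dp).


Same-plane rotors commute and their half-angles add:
R1*R2 = cos(a1 + a2) + sin(a1 + a2)*e12.
a1 + a2 = 35 + 15 = 50 deg
cos(50 deg) = 0.6428
sin(50 deg) = 0.7660
R1*R2 = 0.6428 + 0.7660*e12


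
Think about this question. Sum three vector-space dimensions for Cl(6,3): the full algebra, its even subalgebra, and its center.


n = 6 + 3 = 9
Total dim = 2^9 = 512
Even subalgebra dim = 2^8 = 256
n is odd, so center dim = 2
Sum = 512 + 256 + 2 = 770


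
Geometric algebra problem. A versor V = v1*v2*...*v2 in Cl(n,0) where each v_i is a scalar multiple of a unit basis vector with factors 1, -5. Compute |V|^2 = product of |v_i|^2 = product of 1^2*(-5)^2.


Each vector v_i has |v_i|^2 = s_i^2
Squared scales: 1^2 = 1, (-5)^2 = 25
|V|^2 = 1 * 25
= 25


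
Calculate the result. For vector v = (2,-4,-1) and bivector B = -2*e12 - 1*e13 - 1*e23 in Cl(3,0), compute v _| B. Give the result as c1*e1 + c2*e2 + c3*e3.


Left contraction v _| B = <vB>_1 (grade-1 part of the geometric product vB).
Using e1_|e12 = e2, e2_|e12 = -e1, e1_|e13 = e3, e3_|e13 = -e1, e2_|e23 = e3, e3_|e23 = -e2:
e1 coeff: -v2*b12 - v3*b13 = -(-4)*(-2) - (-1)*(-1) = -9
e2 coeff: v1*b12 - v3*b23 = (2)*(-2) - (-1)*(-1) = -5
e3 coeff: v1*b13 + v2*b23 = (2)*(-1) + (-4)*(-1) = 2
v _| B = -9*e1 - 5*e2 + 2*e3


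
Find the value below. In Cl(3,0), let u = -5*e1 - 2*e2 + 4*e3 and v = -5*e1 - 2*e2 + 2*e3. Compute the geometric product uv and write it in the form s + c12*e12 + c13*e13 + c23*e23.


In Cl(3,0): e_i^2 = 1, e_ie_j = -e_je_i for i != j.
Scalar part = u . v = (-5)*(-5) + (-2)*(-2) + 4*2
= 25 + 4 + 8 = 37
e12 coeff = (-5)*(-2) - (-2)*(-5) = 10 - 10 = 0
e13 coeff = (-5)*2 - 4*(-5) = -10 - (-20) = 10
e23 coeff = (-2)*2 - 4*(-2) = -4 - (-8) = 4
uv = 37 + 0*e12 + 10*e13 + 4*e23


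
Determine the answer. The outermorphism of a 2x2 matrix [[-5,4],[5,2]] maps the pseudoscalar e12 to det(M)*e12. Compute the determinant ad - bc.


The outermorphism of a linear map f sends e1^e2 to f(e1)^f(e2).
f(e1) = -5*e1 + 5*e2
f(e2) = 4*e1 + 2*e2
f(e1) ^ f(e2) = (-5*e1 + 5*e2) ^ (4*e1 + 2*e2)
= (-5)*2*e12 + 5*4*e21
= (-10 - 20)*e12
= -30*e12
Coefficient = -30


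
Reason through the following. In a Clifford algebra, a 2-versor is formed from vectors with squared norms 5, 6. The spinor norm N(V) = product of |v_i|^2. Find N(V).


Spinor norm N(V) = |v1|^2 * |v2|^2 * ... * |v2|^2
= 5 * 6
Running product: 5, 30
N(V) = 30


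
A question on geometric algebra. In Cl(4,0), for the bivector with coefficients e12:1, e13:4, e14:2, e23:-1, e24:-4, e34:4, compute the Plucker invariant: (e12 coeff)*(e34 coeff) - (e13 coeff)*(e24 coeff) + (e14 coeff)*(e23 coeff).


Plucker relation: af - be + cd
a*f = 1*4 = 4
b*e = 4*(-4) = -16
c*d = 2*(-1) = -2
af - be + cd = 4 - (-16) + (-2)
= 18


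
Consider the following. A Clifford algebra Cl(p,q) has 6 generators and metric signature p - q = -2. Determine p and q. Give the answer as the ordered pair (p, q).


We need p + q = 6 and p - q = -2.
Adding: 2p = 6 + (-2) = 4, so p = 2.
Then q = 6 - 2 = 4.
(p, q) = (2, 4)


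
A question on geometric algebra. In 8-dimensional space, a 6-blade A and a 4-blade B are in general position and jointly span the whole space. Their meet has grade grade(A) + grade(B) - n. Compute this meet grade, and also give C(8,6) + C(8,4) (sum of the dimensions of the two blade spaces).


Meet grade = grade(A) + grade(B) - n
= 6 + 4 - 8 = 2
C(8,6) = 28
C(8,4) = 70
dim_A + dim_B = 28 + 70 = 98


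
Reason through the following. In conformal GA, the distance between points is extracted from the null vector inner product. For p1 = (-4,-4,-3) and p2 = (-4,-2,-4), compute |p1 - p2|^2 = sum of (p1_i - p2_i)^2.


p1 - p2 = (0, -2, 1)
|p1 - p2|^2 = 0^2 + (-2)^2 + 1^2
= 0 + 4 + 1
= 5


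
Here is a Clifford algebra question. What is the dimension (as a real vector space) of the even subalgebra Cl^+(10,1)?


Even subalgebra dimension = 2^(n-1)
n = 10 + 1 = 11
2^(11 - 1) = 2^10 = 1024
Verification: sum of C(11,k) for even k = 1 + 55 + 330 + 462 + 165 + 11 = 1024
Result = 1024


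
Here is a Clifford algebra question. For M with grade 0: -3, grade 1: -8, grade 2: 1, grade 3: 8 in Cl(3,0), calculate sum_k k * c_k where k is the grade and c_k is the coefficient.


Grade-weighted sum = sum of grade_k * coefficient_k
0*(-3) = 0
1*(-8) = -8
2*1 = 2
3*8 = 24
Total = 0 + (-8) + 2 + 24 = 18


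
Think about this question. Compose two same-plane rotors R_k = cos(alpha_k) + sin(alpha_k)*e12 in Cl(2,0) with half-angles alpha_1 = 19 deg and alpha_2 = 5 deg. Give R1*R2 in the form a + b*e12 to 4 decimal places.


Same-plane rotors commute and their half-angles add:
R1*R2 = cos(a1 + a2) + sin(a1 + a2)*e12.
a1 + a2 = 19 + 5 = 24 deg
cos(24 deg) = 0.9135
sin(24 deg) = 0.4067
R1*R2 = 0.9135 + 0.4067*e12


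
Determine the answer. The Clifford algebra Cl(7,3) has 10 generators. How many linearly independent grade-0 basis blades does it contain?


Number of grade-k basis blades in Cl(p,q) with n = p + q is C(n, k).
n = 7 + 3 = 10
C(10, 0) = 10! / (0! * 10!)
= 3628800 / (1 * 3628800)
= 1


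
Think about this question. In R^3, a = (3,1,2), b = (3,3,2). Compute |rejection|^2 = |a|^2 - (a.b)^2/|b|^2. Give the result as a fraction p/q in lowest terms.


|a|^2 = 3^2 + 1^2 + 2^2 = 14
|b|^2 = 3^2 + 3^2 + 2^2 = 22
a . b = 3*3 + 1*3 + 2*2 = 16
(a.b)^2 = 16^2 = 256
|rej|^2 = 14 - 256/22
= (308 - 256)/22
= 52/22
In lowest terms: 26/11


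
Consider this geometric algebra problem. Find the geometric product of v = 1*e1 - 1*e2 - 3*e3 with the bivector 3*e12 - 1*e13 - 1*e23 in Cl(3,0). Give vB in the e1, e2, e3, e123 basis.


vB has grade-1 (vector) and grade-3 (trivector) parts: vB = (v _| B) + (v ^ B).
Vector part <vB>_1:
  e1: -v2*b12 - v3*b13 = -(-1)*(3) - (-3)*(-1) = 0
  e2: v1*b12 - v3*b23 = (1)*(3) - (-3)*(-1) = 0
  e3: v1*b13 + v2*b23 = (1)*(-1) + (-1)*(-1) = 0
Trivector part <vB>_3:
  e123: v1*b23 - v2*b13 + v3*b12 = (1)*(-1) - (-1)*(-1) + (-3)*(3) = -11
vB = 0*e1 + 0*e2 + 0*e3 - 11*e123


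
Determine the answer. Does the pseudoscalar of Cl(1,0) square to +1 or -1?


The pseudoscalar I = e1...e_n (product of all n generators) of Cl(p,q) satisfies I^2 = (-1)^(q + n(n-1)/2).
p = 1, q = 0, n = p + q = 1
n(n-1)/2 = 1 * 0 / 2 = 0
Exponent = q + n(n-1)/2 = 0 + 0 = 0
I^2 = (-1)^0 = +1


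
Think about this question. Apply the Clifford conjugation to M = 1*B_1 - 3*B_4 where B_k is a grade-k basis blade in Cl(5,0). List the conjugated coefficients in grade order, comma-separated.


Clifford conjugate sign for grade k: (-1)^(k(k+1)/2)
Grade 1: (-1)^(1*2/2) = (-1)^1 = -1, coeff 1 -> -1
Grade 4: (-1)^(4*5/2) = (-1)^10 = 1, coeff -3 -> -3
Conjugated coefficients: -1, -3


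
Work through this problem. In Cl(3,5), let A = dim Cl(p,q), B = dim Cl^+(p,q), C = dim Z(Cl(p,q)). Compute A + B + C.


n = 3 + 5 = 8
Total dim = 2^8 = 256
Even subalgebra dim = 2^7 = 128
n is even, so center dim = 1
Sum = 256 + 128 + 1 = 385


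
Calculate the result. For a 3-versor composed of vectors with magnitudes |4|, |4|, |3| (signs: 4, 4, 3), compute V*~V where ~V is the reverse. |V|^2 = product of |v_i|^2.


Each vector v_i has |v_i|^2 = s_i^2
Squared scales: 4^2 = 16, 4^2 = 16, 3^2 = 9
|V|^2 = 16 * 16 * 9
= 2304


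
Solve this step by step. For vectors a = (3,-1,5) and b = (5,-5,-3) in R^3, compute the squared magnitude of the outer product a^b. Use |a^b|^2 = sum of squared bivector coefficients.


a wedge b = (a1*b2 - a2*b1)*e12 + (a1*b3 - a3*b1)*e13 + (a2*b3 - a3*b2)*e23
e12 coeff: 3*(-5) - (-1)*5 = -15 - (-5) = -10
e13 coeff: 3*(-3) - 5*5 = -9 - 25 = -34
e23 coeff: (-1)*(-3) - 5*(-5) = 3 - (-25) = 28
|a wedge b|^2 = (-10)^2 + (-34)^2 + 28^2
= 100 + 1156 + 784
= 2040


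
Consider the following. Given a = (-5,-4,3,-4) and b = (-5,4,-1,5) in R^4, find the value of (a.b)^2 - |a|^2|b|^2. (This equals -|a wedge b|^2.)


a . b = (-5)*(-5) + (-4)*4 + 3*(-1) + (-4)*5
= 25 + (-16) + (-3) + (-20) = -14
|a|^2 = (-5)^2 + (-4)^2 + 3^2 + (-4)^2 = 66
|b|^2 = (-5)^2 + 4^2 + (-1)^2 + 5^2 = 67
(a.b)^2 = (-14)^2 = 196
|a|^2 * |b|^2 = 66 * 67 = 4422
Result = 196 - 4422 = -4226


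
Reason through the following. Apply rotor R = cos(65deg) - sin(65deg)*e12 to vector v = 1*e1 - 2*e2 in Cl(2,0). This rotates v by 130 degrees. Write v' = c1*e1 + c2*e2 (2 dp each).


Rotor R = cos(65deg) - sin(65deg)*e12
Rotation angle theta = 2 * 65 = 130 degrees
v' = R*v*~R rotates v by theta.
cos(130deg) = -0.6428, sin(130deg) = 0.7660
v'_1 = 1*cos(130deg) - (-2)*sin(130deg)
= 1*(-0.6428) - (-2)*0.7660
= 0.89
v'_2 = 1*sin(130deg) + (-2)*cos(130deg)
= 1*0.7660 + (-2)*(-0.6428)
= 2.05
v' = 0.89*e1 + 2.05*e2


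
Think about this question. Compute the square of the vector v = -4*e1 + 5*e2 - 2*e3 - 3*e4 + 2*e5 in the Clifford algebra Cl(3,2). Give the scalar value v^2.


v^2 = sum of c_i^2 * e_i^2
Positive signature terms (e_i^2 = +1): (-4)^2 + 5^2 + (-2)^2 = 45
Negative signature terms (e_j^2 = -1): (-3)^2 + 2^2 = 13
v^2 = 45 - 13 = 32


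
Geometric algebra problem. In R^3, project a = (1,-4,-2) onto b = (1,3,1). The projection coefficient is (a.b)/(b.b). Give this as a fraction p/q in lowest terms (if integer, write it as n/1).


Projection coefficient = (a . b) / (b . b)
a . b = 1*1 + (-4)*3 + (-2)*1
= 1 + (-12) + (-2) = -13
b . b = 1^2 + 3^2 + 1^2
= 1 + 9 + 1 = 11
Coefficient = -13/11
In lowest terms: -13/11


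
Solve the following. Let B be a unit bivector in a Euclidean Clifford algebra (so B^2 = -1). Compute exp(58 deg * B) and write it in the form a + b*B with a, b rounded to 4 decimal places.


For a unit bivector B with B^2 = -1, the exponential series gives
e^(theta*B) = cos(theta) + sin(theta)*B (the GA analogue of Euler's formula).
theta = 58 degrees = 1.012291 rad
cos(58 deg) = 0.5299
sin(58 deg) = 0.8480
exp(theta*B) = 0.5299 + 0.8480*B


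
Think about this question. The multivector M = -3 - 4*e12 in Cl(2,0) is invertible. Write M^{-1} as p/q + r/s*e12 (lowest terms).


M = -3 - 4*e12, where e12^2 = -1.
Since M commutes with its reverse ~M = a - b*e12, M * ~M = a^2 - b^2*e12^2 = a^2 + b^2.
So M^{-1} = ~M / (a^2 + b^2) = (a - b*e12)/(a^2 + b^2).
a^2 + b^2 = 9 + 16 = 25
Scalar part = -3/25 = -3/25
Bivector coeff = 4/25 = 4/25
M^{-1} = -3/25 + 4/25*e12


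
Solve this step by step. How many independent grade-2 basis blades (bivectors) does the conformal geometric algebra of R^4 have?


The conformal model of R^4 uses Cl(5,1) with m = 4 + 2 = 6 generators.
Number of grade-2 blades = C(m, 2) = C(6, 2)
= 6*5/2 = 15


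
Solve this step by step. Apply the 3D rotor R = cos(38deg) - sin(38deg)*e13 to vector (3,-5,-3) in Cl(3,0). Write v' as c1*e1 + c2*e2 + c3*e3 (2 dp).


Rotor R = cos(38deg) - sin(38deg)*e13
Rotation angle theta = 2 * 38 = 76 degrees in the e13 plane (e1 -> e3).
The component perpendicular to the plane (e2) is invariant: v'_2 = v2 = -5.00
cos(76deg) = 0.2419, sin(76deg) = 0.9703
v'_1 = v1*cos(theta) - v3*sin(theta) = 3*0.2419 - (-3)*0.9703 = 3.64
v'_3 = v1*sin(theta) + v3*cos(theta) = 3*0.9703 + (-3)*0.2419 = 2.19
v' = 3.64*e1 - 5.00*e2 + 2.19*e3


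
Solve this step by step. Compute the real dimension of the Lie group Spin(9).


Spin(n) double-covers SO(n); both have Lie algebra so(n) of dimension n(n-1)/2.
n = 9
n(n-1) = 9 * 8 = 72
dim Spin(9) = 72/2 = 36


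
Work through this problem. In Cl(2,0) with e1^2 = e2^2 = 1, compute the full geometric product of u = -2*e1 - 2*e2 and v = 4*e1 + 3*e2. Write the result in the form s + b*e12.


Expand: (-2*e1 - 2*e2)(4*e1 + 3*e2)
= (-2)*4*e1e1 + (-2)*3*e1e2 + (-2)*4*e2e1 + (-2)*3*e2e2
Using e1^2 = e2^2 = 1, e2e1 = -e1e2:
Scalar part s = (-2)*4 + (-2)*3 = -8 + (-6) = -14
Bivector part b = (-2)*3 - (-2)*4 = -6 - (-8) = 2
uv = -14 + 2*e12


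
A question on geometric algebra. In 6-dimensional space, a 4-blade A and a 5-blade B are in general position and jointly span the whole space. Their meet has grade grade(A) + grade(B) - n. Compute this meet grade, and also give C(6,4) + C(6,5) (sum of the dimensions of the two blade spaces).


Meet grade = grade(A) + grade(B) - n
= 4 + 5 - 6 = 3
C(6,4) = 15
C(6,5) = 6
dim_A + dim_B = 15 + 6 = 21


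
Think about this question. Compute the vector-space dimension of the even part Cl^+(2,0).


Even subalgebra dimension = 2^(n-1)
n = 2 + 0 = 2
2^(2 - 1) = 2^1 = 2
Verification: sum of C(2,k) for even k = 1 + 1 = 2
Result = 2


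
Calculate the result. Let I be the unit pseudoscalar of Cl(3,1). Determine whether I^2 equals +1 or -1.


The pseudoscalar I = e1...e_n (product of all n generators) of Cl(p,q) satisfies I^2 = (-1)^(q + n(n-1)/2).
p = 3, q = 1, n = p + q = 4
n(n-1)/2 = 4 * 3 / 2 = 6
Exponent = q + n(n-1)/2 = 1 + 6 = 7
I^2 = (-1)^7 = -1


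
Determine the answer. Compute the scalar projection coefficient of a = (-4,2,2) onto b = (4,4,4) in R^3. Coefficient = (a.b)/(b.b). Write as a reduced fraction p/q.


Projection coefficient = (a . b) / (b . b)
a . b = (-4)*4 + 2*4 + 2*4
= -16 + 8 + 8 = 0
b . b = 4^2 + 4^2 + 4^2
= 16 + 16 + 16 = 48
Coefficient = 0/48
In lowest terms: 0/1


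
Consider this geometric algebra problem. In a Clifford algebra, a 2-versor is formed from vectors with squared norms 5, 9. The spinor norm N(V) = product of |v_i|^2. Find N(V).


Spinor norm N(V) = |v1|^2 * |v2|^2 * ... * |v2|^2
= 5 * 9
Running product: 5, 45
N(V) = 45


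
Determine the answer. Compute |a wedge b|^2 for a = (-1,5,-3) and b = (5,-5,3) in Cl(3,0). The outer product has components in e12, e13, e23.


a wedge b = (a1*b2 - a2*b1)*e12 + (a1*b3 - a3*b1)*e13 + (a2*b3 - a3*b2)*e23
e12 coeff: (-1)*(-5) - 5*5 = 5 - 25 = -20
e13 coeff: (-1)*3 - (-3)*5 = -3 - (-15) = 12
e23 coeff: 5*3 - (-3)*(-5) = 15 - 15 = 0
|a wedge b|^2 = (-20)^2 + 12^2 + 0^2
= 400 + 144 + 0
= 544


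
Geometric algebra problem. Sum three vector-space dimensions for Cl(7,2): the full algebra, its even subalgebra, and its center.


n = 7 + 2 = 9
Total dim = 2^9 = 512
Even subalgebra dim = 2^8 = 256
n is odd, so center dim = 2
Sum = 512 + 256 + 2 = 770


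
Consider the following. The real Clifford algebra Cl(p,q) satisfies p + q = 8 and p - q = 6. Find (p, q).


We need p + q = 8 and p - q = 6.
Adding: 2p = 8 + 6 = 14, so p = 7.
Then q = 8 - 7 = 1.
(p, q) = (7, 1)


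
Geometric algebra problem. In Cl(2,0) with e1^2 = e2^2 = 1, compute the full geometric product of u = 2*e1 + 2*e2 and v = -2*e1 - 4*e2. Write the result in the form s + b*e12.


Expand: (2*e1 + 2*e2)(-2*e1 - 4*e2)
= 2*(-2)*e1e1 + 2*(-4)*e1e2 + 2*(-2)*e2e1 + 2*(-4)*e2e2
Using e1^2 = e2^2 = 1, e2e1 = -e1e2:
Scalar part s = 2*(-2) + 2*(-4) = -4 + (-8) = -12
Bivector part b = 2*(-4) - 2*(-2) = -8 - (-4) = -4
uv = -12 - 4*e12


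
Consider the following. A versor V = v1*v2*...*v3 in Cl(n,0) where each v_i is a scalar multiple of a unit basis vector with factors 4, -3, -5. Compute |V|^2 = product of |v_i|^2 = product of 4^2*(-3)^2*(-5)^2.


Each vector v_i has |v_i|^2 = s_i^2
Squared scales: 4^2 = 16, (-3)^2 = 9, (-5)^2 = 25
|V|^2 = 16 * 9 * 25
= 3600


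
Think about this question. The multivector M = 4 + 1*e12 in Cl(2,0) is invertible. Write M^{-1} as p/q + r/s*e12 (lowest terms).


M = 4 + 1*e12, where e12^2 = -1.
Since M commutes with its reverse ~M = a - b*e12, M * ~M = a^2 - b^2*e12^2 = a^2 + b^2.
So M^{-1} = ~M / (a^2 + b^2) = (a - b*e12)/(a^2 + b^2).
a^2 + b^2 = 16 + 1 = 17
Scalar part = 4/17 = 4/17
Bivector coeff = -1/17 = -1/17
M^{-1} = 4/17 - 1/17*e12


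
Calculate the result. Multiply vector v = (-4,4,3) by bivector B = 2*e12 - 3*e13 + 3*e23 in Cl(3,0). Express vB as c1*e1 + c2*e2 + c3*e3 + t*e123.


vB has grade-1 (vector) and grade-3 (trivector) parts: vB = (v _| B) + (v ^ B).
Vector part <vB>_1:
  e1: -v2*b12 - v3*b13 = -(4)*(2) - (3)*(-3) = 1
  e2: v1*b12 - v3*b23 = (-4)*(2) - (3)*(3) = -17
  e3: v1*b13 + v2*b23 = (-4)*(-3) + (4)*(3) = 24
Trivector part <vB>_3:
  e123: v1*b23 - v2*b13 + v3*b12 = (-4)*(3) - (4)*(-3) + (3)*(2) = 6
vB = 1*e1 - 17*e2 + 24*e3 + 6*e123


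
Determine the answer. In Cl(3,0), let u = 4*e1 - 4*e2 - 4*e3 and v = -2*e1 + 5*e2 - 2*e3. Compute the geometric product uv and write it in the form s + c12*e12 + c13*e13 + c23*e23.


In Cl(3,0): e_i^2 = 1, e_ie_j = -e_je_i for i != j.
Scalar part = u . v = 4*(-2) + (-4)*5 + (-4)*(-2)
= -8 + (-20) + 8 = -20
e12 coeff = 4*5 - (-4)*(-2) = 20 - 8 = 12
e13 coeff = 4*(-2) - (-4)*(-2) = -8 - 8 = -16
e23 coeff = (-4)*(-2) - (-4)*5 = 8 - (-20) = 28
uv = -20 + 12*e12 - 16*e13 + 28*e23


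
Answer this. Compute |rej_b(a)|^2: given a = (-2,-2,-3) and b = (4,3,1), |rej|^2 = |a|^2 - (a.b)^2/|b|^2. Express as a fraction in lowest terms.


|a|^2 = (-2)^2 + (-2)^2 + (-3)^2 = 17
|b|^2 = 4^2 + 3^2 + 1^2 = 26
a . b = (-2)*4 + (-2)*3 + (-3)*1 = -17
(a.b)^2 = (-17)^2 = 289
|rej|^2 = 17 - 289/26
= (442 - 289)/26
= 153/26
In lowest terms: 153/26


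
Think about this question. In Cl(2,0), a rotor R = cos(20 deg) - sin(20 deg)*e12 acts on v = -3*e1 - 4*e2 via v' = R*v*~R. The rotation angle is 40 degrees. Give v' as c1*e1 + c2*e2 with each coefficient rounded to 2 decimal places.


Rotor R = cos(20deg) - sin(20deg)*e12
Rotation angle theta = 2 * 20 = 40 degrees
v' = R*v*~R rotates v by theta.
cos(40deg) = 0.7660, sin(40deg) = 0.6428
v'_1 = -3*cos(40deg) - (-4)*sin(40deg)
= -3*0.7660 - (-4)*0.6428
= 0.27
v'_2 = -3*sin(40deg) + (-4)*cos(40deg)
= -3*0.6428 + (-4)*0.7660
= -4.99
v' = 0.27*e1 - 4.99*e2


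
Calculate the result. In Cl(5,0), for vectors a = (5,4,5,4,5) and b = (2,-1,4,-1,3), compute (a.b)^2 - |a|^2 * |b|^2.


a . b = 5*2 + 4*(-1) + 5*4 + 4*(-1) + 5*3
= 10 + (-4) + 20 + (-4) + 15 = 37
|a|^2 = 5^2 + 4^2 + 5^2 + 4^2 + 5^2 = 107
|b|^2 = 2^2 + (-1)^2 + 4^2 + (-1)^2 + 3^2 = 31
(a.b)^2 = 37^2 = 1369
|a|^2 * |b|^2 = 107 * 31 = 3317
Result = 1369 - 3317 = -1948


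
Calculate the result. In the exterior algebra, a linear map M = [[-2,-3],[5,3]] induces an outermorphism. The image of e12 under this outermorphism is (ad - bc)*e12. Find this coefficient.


The outermorphism of a linear map f sends e1^e2 to f(e1)^f(e2).
f(e1) = -2*e1 + 5*e2
f(e2) = -3*e1 + 3*e2
f(e1) ^ f(e2) = (-2*e1 + 5*e2) ^ (-3*e1 + 3*e2)
= (-2)*3*e12 + 5*(-3)*e21
= (-6 - (-15))*e12
= 9*e12
Coefficient = 9


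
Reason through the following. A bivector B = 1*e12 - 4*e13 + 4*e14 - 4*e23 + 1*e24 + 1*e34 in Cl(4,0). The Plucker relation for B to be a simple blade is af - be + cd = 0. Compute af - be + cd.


Plucker relation: af - be + cd
a*f = 1*1 = 1
b*e = (-4)*1 = -4
c*d = 4*(-4) = -16
af - be + cd = 1 - (-4) + (-16)
= -11


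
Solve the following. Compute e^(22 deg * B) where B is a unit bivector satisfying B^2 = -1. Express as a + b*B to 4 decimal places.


For a unit bivector B with B^2 = -1, the exponential series gives
e^(theta*B) = cos(theta) + sin(theta)*B (the GA analogue of Euler's formula).
theta = 22 degrees = 0.383972 rad
cos(22 deg) = 0.9272
sin(22 deg) = 0.3746
exp(theta*B) = 0.9272 + 0.3746*B


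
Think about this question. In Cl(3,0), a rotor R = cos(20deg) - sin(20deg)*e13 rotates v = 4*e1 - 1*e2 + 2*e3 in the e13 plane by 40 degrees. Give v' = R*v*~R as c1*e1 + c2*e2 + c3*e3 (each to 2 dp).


Rotor R = cos(20deg) - sin(20deg)*e13
Rotation angle theta = 2 * 20 = 40 degrees in the e13 plane (e1 -> e3).
The component perpendicular to the plane (e2) is invariant: v'_2 = v2 = -1.00
cos(40deg) = 0.7660, sin(40deg) = 0.6428
v'_1 = v1*cos(theta) - v3*sin(theta) = 4*0.7660 - 2*0.6428 = 1.78
v'_3 = v1*sin(theta) + v3*cos(theta) = 4*0.6428 + 2*0.7660 = 4.10
v' = 1.78*e1 - 1.00*e2 + 4.10*e3


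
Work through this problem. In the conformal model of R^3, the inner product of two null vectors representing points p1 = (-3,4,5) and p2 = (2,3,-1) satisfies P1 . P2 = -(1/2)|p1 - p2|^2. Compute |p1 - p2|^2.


p1 - p2 = (-5, 1, 6)
|p1 - p2|^2 = (-5)^2 + 1^2 + 6^2
= 25 + 1 + 36
= 62


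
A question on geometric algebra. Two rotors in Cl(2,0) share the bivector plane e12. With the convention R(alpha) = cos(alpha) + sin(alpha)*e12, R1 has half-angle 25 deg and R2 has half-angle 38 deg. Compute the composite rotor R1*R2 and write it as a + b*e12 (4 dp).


Same-plane rotors commute and their half-angles add:
R1*R2 = cos(a1 + a2) + sin(a1 + a2)*e12.
a1 + a2 = 25 + 38 = 63 deg
cos(63 deg) = 0.4540
sin(63 deg) = 0.8910
R1*R2 = 0.4540 + 0.8910*e12


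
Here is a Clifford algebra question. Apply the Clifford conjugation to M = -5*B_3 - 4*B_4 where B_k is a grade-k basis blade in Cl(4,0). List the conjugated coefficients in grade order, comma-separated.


Clifford conjugate sign for grade k: (-1)^(k(k+1)/2)
Grade 3: (-1)^(3*4/2) = (-1)^6 = 1, coeff -5 -> -5
Grade 4: (-1)^(4*5/2) = (-1)^10 = 1, coeff -4 -> -4
Conjugated coefficients: -5, -4


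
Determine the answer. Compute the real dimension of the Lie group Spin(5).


Spin(n) double-covers SO(n); both have Lie algebra so(n) of dimension n(n-1)/2.
n = 5
n(n-1) = 5 * 4 = 20
dim Spin(5) = 20/2 = 10


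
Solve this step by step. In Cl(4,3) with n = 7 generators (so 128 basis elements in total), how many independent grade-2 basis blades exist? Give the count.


Number of grade-k basis blades in Cl(p,q) with n = p + q is C(n, k).
n = 4 + 3 = 7
C(7, 2) = 7! / (2! * 5!)
= 5040 / (2 * 120)
= 21


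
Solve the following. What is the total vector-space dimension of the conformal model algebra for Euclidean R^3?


The conformal model of R^3 uses Cl(4,1): the 3 Euclidean generators plus two extra orthogonal generators e+ (e+^2 = +1) and e- (e-^2 = -1), from which the null vectors e0, einf are built.
Number of generators m = 3 + 2 = 5.
dim Cl(p,q) = 2^m = 2^5 = 32


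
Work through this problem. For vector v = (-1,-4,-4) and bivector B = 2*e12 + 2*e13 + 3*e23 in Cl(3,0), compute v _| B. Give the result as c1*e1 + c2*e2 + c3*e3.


Left contraction v _| B = <vB>_1 (grade-1 part of the geometric product vB).
Using e1_|e12 = e2, e2_|e12 = -e1, e1_|e13 = e3, e3_|e13 = -e1, e2_|e23 = e3, e3_|e23 = -e2:
e1 coeff: -v2*b12 - v3*b13 = -(-4)*(2) - (-4)*(2) = 16
e2 coeff: v1*b12 - v3*b23 = (-1)*(2) - (-4)*(3) = 10
e3 coeff: v1*b13 + v2*b23 = (-1)*(2) + (-4)*(3) = -14
v _| B = 16*e1 + 10*e2 - 14*e3


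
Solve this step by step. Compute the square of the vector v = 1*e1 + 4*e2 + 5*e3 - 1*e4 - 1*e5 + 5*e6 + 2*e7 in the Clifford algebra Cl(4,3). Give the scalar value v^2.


v^2 = sum of c_i^2 * e_i^2
Positive signature terms (e_i^2 = +1): 1^2 + 4^2 + 5^2 + (-1)^2 = 43
Negative signature terms (e_j^2 = -1): (-1)^2 + 5^2 + 2^2 = 30
v^2 = 43 - 30 = 13


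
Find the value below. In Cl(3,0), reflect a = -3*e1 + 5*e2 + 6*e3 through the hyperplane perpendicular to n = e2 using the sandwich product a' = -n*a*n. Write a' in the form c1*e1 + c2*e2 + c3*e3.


Reflection formula: a' = -n*a*n, with n = e2 (unit vector, n^2 = 1).
For reflection through hyperplane perp to e2:
The component along e2 flips sign, others stay.
a = (-3, 5, 6)
a' = (-3, -5, 6)
a' = -3*e1 - 5*e2 + 6*e3


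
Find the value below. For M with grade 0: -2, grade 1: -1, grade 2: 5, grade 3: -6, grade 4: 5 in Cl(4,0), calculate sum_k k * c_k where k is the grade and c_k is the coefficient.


Grade-weighted sum = sum of grade_k * coefficient_k
0*(-2) = 0
1*(-1) = -1
2*5 = 10
3*(-6) = -18
4*5 = 20
Total = 0 + (-1) + 10 + (-18) + 20 = 11


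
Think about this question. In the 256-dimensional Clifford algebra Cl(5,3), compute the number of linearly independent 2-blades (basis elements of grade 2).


Number of grade-k basis blades in Cl(p,q) with n = p + q is C(n, k).
n = 5 + 3 = 8
C(8, 2) = 8! / (2! * 6!)
= 40320 / (2 * 720)
= 28


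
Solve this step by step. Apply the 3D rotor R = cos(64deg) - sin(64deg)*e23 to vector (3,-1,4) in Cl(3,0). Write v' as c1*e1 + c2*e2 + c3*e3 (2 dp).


Rotor R = cos(64deg) - sin(64deg)*e23
Rotation angle theta = 2 * 64 = 128 degrees in the e23 plane (e2 -> e3).
The component perpendicular to the plane (e1) is invariant: v'_1 = v1 = 3.00
cos(128deg) = -0.6157, sin(128deg) = 0.7880
v'_2 = v2*cos(theta) - v3*sin(theta) = -1*(-0.6157) - 4*0.7880 = -2.54
v'_3 = v2*sin(theta) + v3*cos(theta) = -1*0.7880 + 4*(-0.6157) = -3.25
v' = 3.00*e1 - 2.54*e2 - 3.25*e3


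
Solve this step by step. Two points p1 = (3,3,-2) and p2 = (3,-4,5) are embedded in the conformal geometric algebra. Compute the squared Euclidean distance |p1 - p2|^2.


p1 - p2 = (0, 7, -7)
|p1 - p2|^2 = 0^2 + 7^2 + (-7)^2
= 0 + 49 + 49
= 98


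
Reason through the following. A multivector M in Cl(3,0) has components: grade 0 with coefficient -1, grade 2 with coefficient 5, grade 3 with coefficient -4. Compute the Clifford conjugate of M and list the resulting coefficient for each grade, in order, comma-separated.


Clifford conjugate sign for grade k: (-1)^(k(k+1)/2)
Grade 0: (-1)^(0*1/2) = (-1)^0 = 1, coeff -1 -> -1
Grade 2: (-1)^(2*3/2) = (-1)^3 = -1, coeff 5 -> -5
Grade 3: (-1)^(3*4/2) = (-1)^6 = 1, coeff -4 -> -4
Conjugated coefficients: -1, -5, -4


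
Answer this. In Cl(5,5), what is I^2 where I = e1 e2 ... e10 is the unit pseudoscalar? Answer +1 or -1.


The pseudoscalar I = e1...e_n (product of all n generators) of Cl(p,q) satisfies I^2 = (-1)^(q + n(n-1)/2).
p = 5, q = 5, n = p + q = 10
n(n-1)/2 = 10 * 9 / 2 = 45
Exponent = q + n(n-1)/2 = 5 + 45 = 50
I^2 = (-1)^50 = +1


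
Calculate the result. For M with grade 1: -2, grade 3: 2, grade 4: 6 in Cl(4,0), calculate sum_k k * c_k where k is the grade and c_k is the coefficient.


Grade-weighted sum = sum of grade_k * coefficient_k
1*(-2) = -2
3*2 = 6
4*6 = 24
Total = -2 + 6 + 24 = 28


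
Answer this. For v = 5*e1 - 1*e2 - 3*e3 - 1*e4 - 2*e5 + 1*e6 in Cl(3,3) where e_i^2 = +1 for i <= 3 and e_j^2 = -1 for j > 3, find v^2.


v^2 = sum of c_i^2 * e_i^2
Positive signature terms (e_i^2 = +1): 5^2 + (-1)^2 + (-3)^2 = 35
Negative signature terms (e_j^2 = -1): (-1)^2 + (-2)^2 + 1^2 = 6
v^2 = 35 - 6 = 29


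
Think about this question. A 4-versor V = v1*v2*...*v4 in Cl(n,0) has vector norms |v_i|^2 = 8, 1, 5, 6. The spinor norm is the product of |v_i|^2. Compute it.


Spinor norm N(V) = |v1|^2 * |v2|^2 * ... * |v4|^2
= 8 * 1 * 5 * 6
Running product: 8, 8, 40, 240
N(V) = 240


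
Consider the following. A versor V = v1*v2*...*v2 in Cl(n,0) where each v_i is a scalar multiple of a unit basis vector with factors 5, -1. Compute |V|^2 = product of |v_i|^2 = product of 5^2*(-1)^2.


Each vector v_i has |v_i|^2 = s_i^2
Squared scales: 5^2 = 25, (-1)^2 = 1
|V|^2 = 25 * 1
= 25


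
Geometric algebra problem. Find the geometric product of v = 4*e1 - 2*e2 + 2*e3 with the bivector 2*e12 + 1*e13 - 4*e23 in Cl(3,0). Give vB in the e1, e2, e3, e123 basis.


vB has grade-1 (vector) and grade-3 (trivector) parts: vB = (v _| B) + (v ^ B).
Vector part <vB>_1:
  e1: -v2*b12 - v3*b13 = -(-2)*(2) - (2)*(1) = 2
  e2: v1*b12 - v3*b23 = (4)*(2) - (2)*(-4) = 16
  e3: v1*b13 + v2*b23 = (4)*(1) + (-2)*(-4) = 12
Trivector part <vB>_3:
  e123: v1*b23 - v2*b13 + v3*b12 = (4)*(-4) - (-2)*(1) + (2)*(2) = -10
vB = 2*e1 + 16*e2 + 12*e3 - 10*e123


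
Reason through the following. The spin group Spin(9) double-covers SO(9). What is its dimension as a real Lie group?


Spin(n) double-covers SO(n); both have Lie algebra so(n) of dimension n(n-1)/2.
n = 9
n(n-1) = 9 * 8 = 72
dim Spin(9) = 72/2 = 36


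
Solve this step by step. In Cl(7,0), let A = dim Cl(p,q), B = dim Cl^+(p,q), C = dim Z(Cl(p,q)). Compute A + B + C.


n = 7 + 0 = 7
Total dim = 2^7 = 128
Even subalgebra dim = 2^6 = 64
n is odd, so center dim = 2
Sum = 128 + 64 + 2 = 194


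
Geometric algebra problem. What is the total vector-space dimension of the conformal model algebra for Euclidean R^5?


The conformal model of R^5 uses Cl(6,1): the 5 Euclidean generators plus two extra orthogonal generators e+ (e+^2 = +1) and e- (e-^2 = -1), from which the null vectors e0, einf are built.
Number of generators m = 5 + 2 = 7.
dim Cl(p,q) = 2^m = 2^7 = 128


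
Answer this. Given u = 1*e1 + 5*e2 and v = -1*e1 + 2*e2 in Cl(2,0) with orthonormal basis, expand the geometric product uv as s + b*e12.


Expand: (1*e1 + 5*e2)(-1*e1 + 2*e2)
= 1*(-1)*e1e1 + 1*2*e1e2 + 5*(-1)*e2e1 + 5*2*e2e2
Using e1^2 = e2^2 = 1, e2e1 = -e1e2:
Scalar part s = 1*(-1) + 5*2 = -1 + 10 = 9
Bivector part b = 1*2 - 5*(-1) = 2 - (-5) = 7
uv = 9 + 7*e12


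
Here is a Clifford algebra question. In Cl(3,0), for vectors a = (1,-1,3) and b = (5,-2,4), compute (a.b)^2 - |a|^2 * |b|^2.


a . b = 1*5 + (-1)*(-2) + 3*4
= 5 + 2 + 12 = 19
|a|^2 = 1^2 + (-1)^2 + 3^2 = 11
|b|^2 = 5^2 + (-2)^2 + 4^2 = 45
(a.b)^2 = 19^2 = 361
|a|^2 * |b|^2 = 11 * 45 = 495
Result = 361 - 495 = -134


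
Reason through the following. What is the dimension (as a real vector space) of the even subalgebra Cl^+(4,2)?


Even subalgebra dimension = 2^(n-1)
n = 4 + 2 = 6
2^(6 - 1) = 2^5 = 32
Verification: sum of C(6,k) for even k = 1 + 15 + 15 + 1 = 32
Result = 32


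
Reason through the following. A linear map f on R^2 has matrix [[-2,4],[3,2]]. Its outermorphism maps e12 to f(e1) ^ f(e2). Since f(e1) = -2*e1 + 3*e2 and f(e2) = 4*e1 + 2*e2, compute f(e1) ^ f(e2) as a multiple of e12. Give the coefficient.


The outermorphism of a linear map f sends e1^e2 to f(e1)^f(e2).
f(e1) = -2*e1 + 3*e2
f(e2) = 4*e1 + 2*e2
f(e1) ^ f(e2) = (-2*e1 + 3*e2) ^ (4*e1 + 2*e2)
= (-2)*2*e12 + 3*4*e21
= (-4 - 12)*e12
= -16*e12
Coefficient = -16


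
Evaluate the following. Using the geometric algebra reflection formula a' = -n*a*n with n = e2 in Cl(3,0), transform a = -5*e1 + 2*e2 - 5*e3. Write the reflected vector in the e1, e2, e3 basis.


Reflection formula: a' = -n*a*n, with n = e2 (unit vector, n^2 = 1).
For reflection through hyperplane perp to e2:
The component along e2 flips sign, others stay.
a = (-5, 2, -5)
a' = (-5, -2, -5)
a' = -5*e1 - 2*e2 - 5*e3


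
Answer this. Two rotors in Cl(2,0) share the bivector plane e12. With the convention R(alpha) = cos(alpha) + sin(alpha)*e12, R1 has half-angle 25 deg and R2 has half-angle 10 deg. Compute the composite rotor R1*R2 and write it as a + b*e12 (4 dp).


Same-plane rotors commute and their half-angles add:
R1*R2 = cos(a1 + a2) + sin(a1 + a2)*e12.
a1 + a2 = 25 + 10 = 35 deg
cos(35 deg) = 0.8192
sin(35 deg) = 0.5736
R1*R2 = 0.8192 + 0.5736*e12


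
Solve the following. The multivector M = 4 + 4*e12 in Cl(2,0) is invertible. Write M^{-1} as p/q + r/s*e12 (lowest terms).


M = 4 + 4*e12, where e12^2 = -1.
Since M commutes with its reverse ~M = a - b*e12, M * ~M = a^2 - b^2*e12^2 = a^2 + b^2.
So M^{-1} = ~M / (a^2 + b^2) = (a - b*e12)/(a^2 + b^2).
a^2 + b^2 = 16 + 16 = 32
Scalar part = 4/32 = 1/8
Bivector coeff = -4/32 = -1/8
M^{-1} = 1/8 - 1/8*e12


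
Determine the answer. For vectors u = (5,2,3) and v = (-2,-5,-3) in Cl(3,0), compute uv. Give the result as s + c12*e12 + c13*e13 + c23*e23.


In Cl(3,0): e_i^2 = 1, e_ie_j = -e_je_i for i != j.
Scalar part = u . v = 5*(-2) + 2*(-5) + 3*(-3)
= -10 + (-10) + (-9) = -29
e12 coeff = 5*(-5) - 2*(-2) = -25 - (-4) = -21
e13 coeff = 5*(-3) - 3*(-2) = -15 - (-6) = -9
e23 coeff = 2*(-3) - 3*(-5) = -6 - (-15) = 9
uv = -29 - 21*e12 - 9*e13 + 9*e23


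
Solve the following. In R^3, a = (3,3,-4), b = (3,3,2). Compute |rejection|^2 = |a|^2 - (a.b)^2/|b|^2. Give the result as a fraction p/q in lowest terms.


|a|^2 = 3^2 + 3^2 + (-4)^2 = 34
|b|^2 = 3^2 + 3^2 + 2^2 = 22
a . b = 3*3 + 3*3 + (-4)*2 = 10
(a.b)^2 = 10^2 = 100
|rej|^2 = 34 - 100/22
= (748 - 100)/22
= 648/22
In lowest terms: 324/11


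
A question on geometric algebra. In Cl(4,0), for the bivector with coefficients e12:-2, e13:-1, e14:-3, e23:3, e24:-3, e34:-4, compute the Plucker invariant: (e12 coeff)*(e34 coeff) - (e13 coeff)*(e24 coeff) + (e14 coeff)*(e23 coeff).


Plucker relation: af - be + cd
a*f = (-2)*(-4) = 8
b*e = (-1)*(-3) = 3
c*d = (-3)*3 = -9
af - be + cd = 8 - 3 + (-9)
= -4


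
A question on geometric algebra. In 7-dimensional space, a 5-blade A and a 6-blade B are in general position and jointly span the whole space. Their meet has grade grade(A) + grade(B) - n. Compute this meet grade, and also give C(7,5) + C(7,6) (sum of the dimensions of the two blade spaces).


Meet grade = grade(A) + grade(B) - n
= 5 + 6 - 7 = 4
C(7,5) = 21
C(7,6) = 7
dim_A + dim_B = 21 + 7 = 28


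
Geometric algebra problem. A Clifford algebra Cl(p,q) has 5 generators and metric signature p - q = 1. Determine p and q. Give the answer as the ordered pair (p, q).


We need p + q = 5 and p - q = 1.
Adding: 2p = 5 + 1 = 6, so p = 3.
Then q = 5 - 3 = 2.
(p, q) = (3, 2)


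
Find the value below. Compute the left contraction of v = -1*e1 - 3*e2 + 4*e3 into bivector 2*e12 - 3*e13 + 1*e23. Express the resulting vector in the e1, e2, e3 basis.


Left contraction v _| B = <vB>_1 (grade-1 part of the geometric product vB).
Using e1_|e12 = e2, e2_|e12 = -e1, e1_|e13 = e3, e3_|e13 = -e1, e2_|e23 = e3, e3_|e23 = -e2:
e1 coeff: -v2*b12 - v3*b13 = -(-3)*(2) - (4)*(-3) = 18
e2 coeff: v1*b12 - v3*b23 = (-1)*(2) - (4)*(1) = -6
e3 coeff: v1*b13 + v2*b23 = (-1)*(-3) + (-3)*(1) = 0
v _| B = 18*e1 - 6*e2 + 0*e3


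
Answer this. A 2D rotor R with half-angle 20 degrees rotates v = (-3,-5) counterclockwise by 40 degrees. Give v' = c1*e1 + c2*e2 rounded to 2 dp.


Rotor R = cos(20deg) - sin(20deg)*e12
Rotation angle theta = 2 * 20 = 40 degrees
v' = R*v*~R rotates v by theta.
cos(40deg) = 0.7660, sin(40deg) = 0.6428
v'_1 = -3*cos(40deg) - (-5)*sin(40deg)
= -3*0.7660 - (-5)*0.6428
= 0.92
v'_2 = -3*sin(40deg) + (-5)*cos(40deg)
= -3*0.6428 + (-5)*0.7660
= -5.76
v' = 0.92*e1 - 5.76*e2


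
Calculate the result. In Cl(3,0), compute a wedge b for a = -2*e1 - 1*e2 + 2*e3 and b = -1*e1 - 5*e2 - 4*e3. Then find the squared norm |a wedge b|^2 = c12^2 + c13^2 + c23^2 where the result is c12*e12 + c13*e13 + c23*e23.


a wedge b = (a1*b2 - a2*b1)*e12 + (a1*b3 - a3*b1)*e13 + (a2*b3 - a3*b2)*e23
e12 coeff: (-2)*(-5) - (-1)*(-1) = 10 - 1 = 9
e13 coeff: (-2)*(-4) - 2*(-1) = 8 - (-2) = 10
e23 coeff: (-1)*(-4) - 2*(-5) = 4 - (-10) = 14
|a wedge b|^2 = 9^2 + 10^2 + 14^2
= 81 + 100 + 196
= 377


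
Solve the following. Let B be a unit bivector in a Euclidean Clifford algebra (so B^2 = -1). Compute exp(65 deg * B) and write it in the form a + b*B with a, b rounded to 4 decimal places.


For a unit bivector B with B^2 = -1, the exponential series gives
e^(theta*B) = cos(theta) + sin(theta)*B (the GA analogue of Euler's formula).
theta = 65 degrees = 1.134464 rad
cos(65 deg) = 0.4226
sin(65 deg) = 0.9063
exp(theta*B) = 0.4226 + 0.9063*B


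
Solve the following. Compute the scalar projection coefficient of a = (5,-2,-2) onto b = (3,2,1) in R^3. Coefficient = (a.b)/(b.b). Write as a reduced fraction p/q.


Projection coefficient = (a . b) / (b . b)
a . b = 5*3 + (-2)*2 + (-2)*1
= 15 + (-4) + (-2) = 9
b . b = 3^2 + 2^2 + 1^2
= 9 + 4 + 1 = 14
Coefficient = 9/14
In lowest terms: 9/14


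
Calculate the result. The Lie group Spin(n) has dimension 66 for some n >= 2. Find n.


dim Spin(n) = dim so(n) = n(n-1)/2.
Solve n(n-1)/2 = 66, i.e. n^2 - n - 132 = 0.
Discriminant = 1 + 8*66 = 529
n = (1 + sqrt(529))/2 = (1 + 23)/2 = 12


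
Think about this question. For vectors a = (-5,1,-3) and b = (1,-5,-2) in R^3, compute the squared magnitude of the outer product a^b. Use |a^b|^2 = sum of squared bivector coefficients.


a wedge b = (a1*b2 - a2*b1)*e12 + (a1*b3 - a3*b1)*e13 + (a2*b3 - a3*b2)*e23
e12 coeff: (-5)*(-5) - 1*1 = 25 - 1 = 24
e13 coeff: (-5)*(-2) - (-3)*1 = 10 - (-3) = 13
e23 coeff: 1*(-2) - (-3)*(-5) = -2 - 15 = -17
|a wedge b|^2 = 24^2 + 13^2 + (-17)^2
= 576 + 169 + 289
= 1034


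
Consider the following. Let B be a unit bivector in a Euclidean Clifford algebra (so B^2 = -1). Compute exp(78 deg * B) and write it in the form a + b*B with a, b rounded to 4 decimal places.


For a unit bivector B with B^2 = -1, the exponential series gives
e^(theta*B) = cos(theta) + sin(theta)*B (the GA analogue of Euler's formula).
theta = 78 degrees = 1.361357 rad
cos(78 deg) = 0.2079
sin(78 deg) = 0.9781
exp(theta*B) = 0.2079 + 0.9781*B


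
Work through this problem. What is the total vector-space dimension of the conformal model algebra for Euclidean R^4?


The conformal model of R^4 uses Cl(5,1): the 4 Euclidean generators plus two extra orthogonal generators e+ (e+^2 = +1) and e- (e-^2 = -1), from which the null vectors e0, einf are built.
Number of generators m = 4 + 2 = 6.
dim Cl(p,q) = 2^m = 2^6 = 64


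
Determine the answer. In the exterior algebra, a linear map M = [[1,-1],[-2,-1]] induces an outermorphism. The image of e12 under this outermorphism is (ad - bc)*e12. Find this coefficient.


The outermorphism of a linear map f sends e1^e2 to f(e1)^f(e2).
f(e1) = 1*e1 - 2*e2
f(e2) = -1*e1 - 1*e2
f(e1) ^ f(e2) = (1*e1 - 2*e2) ^ (-1*e1 - 1*e2)
= 1*(-1)*e12 + (-2)*(-1)*e21
= (-1 - 2)*e12
= -3*e12
Coefficient = -3


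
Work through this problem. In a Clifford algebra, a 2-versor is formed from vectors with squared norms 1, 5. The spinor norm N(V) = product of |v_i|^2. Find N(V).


Spinor norm N(V) = |v1|^2 * |v2|^2 * ... * |v2|^2
= 1 * 5
Running product: 1, 5
N(V) = 5


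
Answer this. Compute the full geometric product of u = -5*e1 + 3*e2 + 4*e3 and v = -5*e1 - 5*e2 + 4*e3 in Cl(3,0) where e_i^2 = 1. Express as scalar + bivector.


In Cl(3,0): e_i^2 = 1, e_ie_j = -e_je_i for i != j.
Scalar part = u . v = (-5)*(-5) + 3*(-5) + 4*4
= 25 + (-15) + 16 = 26
e12 coeff = (-5)*(-5) - 3*(-5) = 25 - (-15) = 40
e13 coeff = (-5)*4 - 4*(-5) = -20 - (-20) = 0
e23 coeff = 3*4 - 4*(-5) = 12 - (-20) = 32
uv = 26 + 40*e12 + 0*e13 + 32*e23


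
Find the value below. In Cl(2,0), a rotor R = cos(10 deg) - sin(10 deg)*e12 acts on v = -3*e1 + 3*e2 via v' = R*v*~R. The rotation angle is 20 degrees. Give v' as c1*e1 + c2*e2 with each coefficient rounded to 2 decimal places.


Rotor R = cos(10deg) - sin(10deg)*e12
Rotation angle theta = 2 * 10 = 20 degrees
v' = R*v*~R rotates v by theta.
cos(20deg) = 0.9397, sin(20deg) = 0.3420
v'_1 = -3*cos(20deg) - 3*sin(20deg)
= -3*0.9397 - 3*0.3420
= -3.85
v'_2 = -3*sin(20deg) + 3*cos(20deg)
= -3*0.3420 + 3*0.9397
= 1.79
v' = -3.85*e1 + 1.79*e2


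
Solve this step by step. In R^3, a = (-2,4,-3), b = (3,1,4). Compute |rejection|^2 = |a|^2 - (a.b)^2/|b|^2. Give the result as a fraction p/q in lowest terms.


|a|^2 = (-2)^2 + 4^2 + (-3)^2 = 29
|b|^2 = 3^2 + 1^2 + 4^2 = 26
a . b = (-2)*3 + 4*1 + (-3)*4 = -14
(a.b)^2 = (-14)^2 = 196
|rej|^2 = 29 - 196/26
= (754 - 196)/26
= 558/26
In lowest terms: 279/13


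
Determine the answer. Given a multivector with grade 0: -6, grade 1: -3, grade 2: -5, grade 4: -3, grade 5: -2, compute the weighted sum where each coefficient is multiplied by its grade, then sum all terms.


Grade-weighted sum = sum of grade_k * coefficient_k
0*(-6) = 0
1*(-3) = -3
2*(-5) = -10
4*(-3) = -12
5*(-2) = -10
Total = 0 + (-3) + (-10) + (-12) + (-10) = -35


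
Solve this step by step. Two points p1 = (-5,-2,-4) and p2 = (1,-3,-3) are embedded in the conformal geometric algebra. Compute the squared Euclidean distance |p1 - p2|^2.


p1 - p2 = (-6, 1, -1)
|p1 - p2|^2 = (-6)^2 + 1^2 + (-1)^2
= 36 + 1 + 1
= 38


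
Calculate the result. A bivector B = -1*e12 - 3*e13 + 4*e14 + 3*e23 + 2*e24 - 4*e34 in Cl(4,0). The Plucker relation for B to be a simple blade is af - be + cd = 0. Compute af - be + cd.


Plucker relation: af - be + cd
a*f = (-1)*(-4) = 4
b*e = (-3)*2 = -6
c*d = 4*3 = 12
af - be + cd = 4 - (-6) + 12
= 22
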